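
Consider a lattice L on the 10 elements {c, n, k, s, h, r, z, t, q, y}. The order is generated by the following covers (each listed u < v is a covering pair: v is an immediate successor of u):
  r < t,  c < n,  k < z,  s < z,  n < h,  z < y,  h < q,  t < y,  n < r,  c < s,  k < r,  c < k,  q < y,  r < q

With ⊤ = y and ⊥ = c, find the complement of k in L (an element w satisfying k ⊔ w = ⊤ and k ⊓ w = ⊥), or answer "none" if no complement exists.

none

For every candidate w, either k ∨ w ≠ y or k ∧ w ≠ c; no complement exists.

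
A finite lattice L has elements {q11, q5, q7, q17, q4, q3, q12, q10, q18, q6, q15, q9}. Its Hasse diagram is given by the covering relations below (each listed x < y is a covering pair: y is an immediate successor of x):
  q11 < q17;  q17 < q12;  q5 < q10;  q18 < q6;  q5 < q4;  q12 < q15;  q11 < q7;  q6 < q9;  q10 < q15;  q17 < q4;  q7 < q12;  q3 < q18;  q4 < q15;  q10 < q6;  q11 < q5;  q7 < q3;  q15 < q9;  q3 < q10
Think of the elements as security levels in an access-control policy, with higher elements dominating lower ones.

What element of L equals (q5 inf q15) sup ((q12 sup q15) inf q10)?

q5 ∧ q15 = q5
q12 ∨ q15 = q15
q15 ∧ q10 = q10
q5 ∨ q10 = q10

q10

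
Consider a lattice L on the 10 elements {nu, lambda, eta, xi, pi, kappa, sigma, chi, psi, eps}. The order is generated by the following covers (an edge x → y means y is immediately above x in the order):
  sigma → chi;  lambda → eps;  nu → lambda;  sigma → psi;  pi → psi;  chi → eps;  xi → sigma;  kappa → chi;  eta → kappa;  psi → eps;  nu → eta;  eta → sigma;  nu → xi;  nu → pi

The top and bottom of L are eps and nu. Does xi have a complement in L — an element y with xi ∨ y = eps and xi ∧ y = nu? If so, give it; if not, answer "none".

Need y with xi ∨ y = eps and xi ∧ y = nu.
Checking each element gives: lambda.

lambda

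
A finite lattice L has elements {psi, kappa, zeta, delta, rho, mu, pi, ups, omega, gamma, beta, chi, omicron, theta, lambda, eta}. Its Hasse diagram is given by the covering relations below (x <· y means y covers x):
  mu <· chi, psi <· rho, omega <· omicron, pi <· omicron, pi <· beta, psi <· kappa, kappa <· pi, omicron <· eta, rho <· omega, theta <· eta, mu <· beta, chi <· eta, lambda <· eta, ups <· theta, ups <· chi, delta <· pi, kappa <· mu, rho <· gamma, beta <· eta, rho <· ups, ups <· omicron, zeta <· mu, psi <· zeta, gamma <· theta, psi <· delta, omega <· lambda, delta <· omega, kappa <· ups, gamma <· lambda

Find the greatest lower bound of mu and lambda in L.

psi

Common lower bounds of {mu, lambda}: psi.
The greatest among these is psi.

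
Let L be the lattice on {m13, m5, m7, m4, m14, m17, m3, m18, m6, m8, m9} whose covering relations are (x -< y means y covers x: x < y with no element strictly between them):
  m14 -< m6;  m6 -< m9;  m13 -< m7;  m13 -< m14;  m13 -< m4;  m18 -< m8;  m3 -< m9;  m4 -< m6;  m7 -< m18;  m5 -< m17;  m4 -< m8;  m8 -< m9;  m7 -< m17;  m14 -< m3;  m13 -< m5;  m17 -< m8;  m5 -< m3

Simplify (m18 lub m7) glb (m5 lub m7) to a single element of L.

m7

m18 ∨ m7 = m18
m5 ∨ m7 = m17
m18 ∧ m17 = m7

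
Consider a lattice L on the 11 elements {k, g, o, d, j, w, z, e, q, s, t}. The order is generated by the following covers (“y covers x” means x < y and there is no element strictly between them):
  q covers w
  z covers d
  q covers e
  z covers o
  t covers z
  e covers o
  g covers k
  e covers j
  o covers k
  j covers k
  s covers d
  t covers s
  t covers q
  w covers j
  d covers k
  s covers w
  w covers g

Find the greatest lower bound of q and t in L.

q

Common lower bounds of {q, t}: e, g, j, k, o, q, w.
The greatest among these is q.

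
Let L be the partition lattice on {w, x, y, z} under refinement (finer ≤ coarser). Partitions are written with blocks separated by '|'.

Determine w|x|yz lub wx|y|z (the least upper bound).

wx|yz

Common upper bounds of {w|x|yz, wx|y|z}: wxyz, wx|yz.
The least among these is wx|yz.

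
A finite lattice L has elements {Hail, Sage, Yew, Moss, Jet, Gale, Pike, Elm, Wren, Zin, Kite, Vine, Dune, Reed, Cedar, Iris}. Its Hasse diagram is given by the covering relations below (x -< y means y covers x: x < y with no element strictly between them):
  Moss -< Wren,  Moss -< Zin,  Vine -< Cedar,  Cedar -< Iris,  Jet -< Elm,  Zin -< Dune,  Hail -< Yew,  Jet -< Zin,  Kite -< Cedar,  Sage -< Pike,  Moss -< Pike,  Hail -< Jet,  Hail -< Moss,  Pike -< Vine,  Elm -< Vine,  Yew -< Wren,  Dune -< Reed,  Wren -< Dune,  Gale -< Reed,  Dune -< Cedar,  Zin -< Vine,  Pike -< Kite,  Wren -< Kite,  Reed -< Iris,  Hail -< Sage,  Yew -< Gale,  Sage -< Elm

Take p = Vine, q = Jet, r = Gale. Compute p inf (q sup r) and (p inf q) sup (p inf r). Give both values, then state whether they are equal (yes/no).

q sup r = Reed, so p inf (q sup r) = Vine inf Reed = Zin.
p inf q = Jet and p inf r = Hail, so (p inf q) sup (p inf r) = Jet sup Hail = Jet.
Equal: no.

Zin; Jet; no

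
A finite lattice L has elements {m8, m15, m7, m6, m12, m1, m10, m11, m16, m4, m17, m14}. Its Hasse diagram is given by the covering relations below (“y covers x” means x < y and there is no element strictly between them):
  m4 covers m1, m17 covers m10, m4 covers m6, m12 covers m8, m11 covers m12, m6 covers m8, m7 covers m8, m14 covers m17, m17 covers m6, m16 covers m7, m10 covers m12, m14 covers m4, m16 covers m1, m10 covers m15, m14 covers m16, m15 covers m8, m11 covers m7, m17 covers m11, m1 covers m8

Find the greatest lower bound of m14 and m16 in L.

Common lower bounds of {m14, m16}: m1, m16, m7, m8.
The greatest among these is m16.

m16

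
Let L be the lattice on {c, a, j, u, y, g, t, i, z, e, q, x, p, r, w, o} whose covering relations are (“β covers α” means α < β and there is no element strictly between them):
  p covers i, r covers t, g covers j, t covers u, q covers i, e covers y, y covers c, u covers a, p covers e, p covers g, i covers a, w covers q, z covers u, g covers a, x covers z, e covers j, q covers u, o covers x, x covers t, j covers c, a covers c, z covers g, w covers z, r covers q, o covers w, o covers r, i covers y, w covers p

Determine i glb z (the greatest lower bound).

a

Common lower bounds of {i, z}: a, c.
The greatest among these is a.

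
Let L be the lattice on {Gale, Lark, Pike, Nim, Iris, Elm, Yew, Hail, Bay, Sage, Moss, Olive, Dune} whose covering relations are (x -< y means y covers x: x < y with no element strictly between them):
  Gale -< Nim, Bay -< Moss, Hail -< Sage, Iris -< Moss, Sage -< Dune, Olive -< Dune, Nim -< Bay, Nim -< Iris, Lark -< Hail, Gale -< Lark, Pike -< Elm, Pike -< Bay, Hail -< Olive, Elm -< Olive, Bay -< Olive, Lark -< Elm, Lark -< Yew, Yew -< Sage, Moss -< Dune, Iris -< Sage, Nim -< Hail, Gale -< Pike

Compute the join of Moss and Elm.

Common upper bounds of {Moss, Elm}: Dune.
The least among these is Dune.

Dune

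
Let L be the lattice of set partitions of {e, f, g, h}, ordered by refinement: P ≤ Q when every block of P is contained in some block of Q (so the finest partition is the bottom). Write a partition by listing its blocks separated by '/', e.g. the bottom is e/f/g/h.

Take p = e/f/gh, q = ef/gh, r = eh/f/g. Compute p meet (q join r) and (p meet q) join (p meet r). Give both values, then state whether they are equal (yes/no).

e/f/gh; e/f/gh; yes

q join r = efgh, so p meet (q join r) = e/f/gh meet efgh = e/f/gh.
p meet q = e/f/gh and p meet r = e/f/g/h, so (p meet q) join (p meet r) = e/f/gh join e/f/g/h = e/f/gh.
Equal: yes.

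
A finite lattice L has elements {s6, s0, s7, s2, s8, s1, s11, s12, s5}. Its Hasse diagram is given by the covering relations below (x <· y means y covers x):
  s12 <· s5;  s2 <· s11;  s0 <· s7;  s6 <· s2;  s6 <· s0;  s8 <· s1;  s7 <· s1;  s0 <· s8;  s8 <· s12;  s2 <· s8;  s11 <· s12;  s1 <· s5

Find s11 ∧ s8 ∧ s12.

Common lower bounds of {s11, s8, s12}: s2, s6.
The greatest among these is s2.

s2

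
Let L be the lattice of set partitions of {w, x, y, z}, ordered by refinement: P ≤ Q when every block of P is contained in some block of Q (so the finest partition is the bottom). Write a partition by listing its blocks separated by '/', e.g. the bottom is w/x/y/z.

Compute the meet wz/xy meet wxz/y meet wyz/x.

Common lower bounds of {wz/xy, wxz/y, wyz/x}: w/x/y/z, wz/x/y.
The greatest among these is wz/x/y.

wz/x/y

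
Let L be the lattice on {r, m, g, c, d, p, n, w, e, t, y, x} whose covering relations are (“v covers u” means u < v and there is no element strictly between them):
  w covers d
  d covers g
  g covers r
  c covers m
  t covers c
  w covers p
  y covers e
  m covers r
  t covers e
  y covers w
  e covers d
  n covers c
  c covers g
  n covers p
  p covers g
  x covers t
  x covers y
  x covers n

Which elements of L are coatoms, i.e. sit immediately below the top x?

The coatoms are exactly the elements covered by x: n, t, y.

n, t, y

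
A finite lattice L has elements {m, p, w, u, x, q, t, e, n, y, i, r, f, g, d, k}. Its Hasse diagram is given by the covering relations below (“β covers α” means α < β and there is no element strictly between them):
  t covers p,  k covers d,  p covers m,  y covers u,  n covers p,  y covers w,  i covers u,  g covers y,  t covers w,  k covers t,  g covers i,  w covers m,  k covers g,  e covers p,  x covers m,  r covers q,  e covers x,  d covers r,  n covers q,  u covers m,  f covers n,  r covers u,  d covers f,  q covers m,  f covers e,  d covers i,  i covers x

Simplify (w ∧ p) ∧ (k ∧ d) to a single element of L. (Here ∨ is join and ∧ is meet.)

m

w ∧ p = m
k ∧ d = d
m ∧ d = m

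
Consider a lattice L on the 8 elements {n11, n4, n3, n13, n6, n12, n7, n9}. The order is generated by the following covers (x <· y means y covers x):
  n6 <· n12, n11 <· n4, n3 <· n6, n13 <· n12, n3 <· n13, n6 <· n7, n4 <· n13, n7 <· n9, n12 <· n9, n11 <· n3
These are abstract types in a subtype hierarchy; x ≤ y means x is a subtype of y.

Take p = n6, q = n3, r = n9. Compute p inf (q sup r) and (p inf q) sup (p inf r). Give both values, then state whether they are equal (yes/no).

q sup r = n9, so p inf (q sup r) = n6 inf n9 = n6.
p inf q = n3 and p inf r = n6, so (p inf q) sup (p inf r) = n3 sup n6 = n6.
Equal: yes.

n6; n6; yes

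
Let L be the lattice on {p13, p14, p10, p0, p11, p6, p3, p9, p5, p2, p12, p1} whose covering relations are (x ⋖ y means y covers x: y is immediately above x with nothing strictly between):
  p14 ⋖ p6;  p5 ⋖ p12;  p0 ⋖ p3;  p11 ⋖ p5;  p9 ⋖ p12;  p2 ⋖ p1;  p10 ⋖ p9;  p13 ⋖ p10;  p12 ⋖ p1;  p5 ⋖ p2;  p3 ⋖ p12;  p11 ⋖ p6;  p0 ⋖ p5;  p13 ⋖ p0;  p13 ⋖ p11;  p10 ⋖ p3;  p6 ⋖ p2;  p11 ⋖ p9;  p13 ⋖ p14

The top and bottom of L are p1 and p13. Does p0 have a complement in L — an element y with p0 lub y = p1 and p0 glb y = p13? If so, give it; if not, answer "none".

For every candidate y, either p0 ∨ y ≠ p1 or p0 ∧ y ≠ p13; no complement exists.

none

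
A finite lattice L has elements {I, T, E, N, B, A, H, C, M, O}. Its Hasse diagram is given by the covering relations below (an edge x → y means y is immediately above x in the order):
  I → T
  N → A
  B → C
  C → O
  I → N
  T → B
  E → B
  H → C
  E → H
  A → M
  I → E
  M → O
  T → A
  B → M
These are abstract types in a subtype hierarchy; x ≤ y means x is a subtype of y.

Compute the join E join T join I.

Common upper bounds of {E, T, I}: B, C, M, O.
The least among these is B.

B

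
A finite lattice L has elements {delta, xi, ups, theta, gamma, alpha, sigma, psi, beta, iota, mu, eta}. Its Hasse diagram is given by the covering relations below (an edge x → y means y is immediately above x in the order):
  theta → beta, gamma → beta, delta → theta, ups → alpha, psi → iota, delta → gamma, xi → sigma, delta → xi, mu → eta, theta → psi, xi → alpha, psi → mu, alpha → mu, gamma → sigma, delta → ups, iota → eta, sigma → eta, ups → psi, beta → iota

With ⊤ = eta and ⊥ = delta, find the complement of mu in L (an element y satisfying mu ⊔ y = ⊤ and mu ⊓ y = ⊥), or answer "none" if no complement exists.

Need y with mu ∨ y = eta and mu ∧ y = delta.
Checking each element gives: gamma.

gamma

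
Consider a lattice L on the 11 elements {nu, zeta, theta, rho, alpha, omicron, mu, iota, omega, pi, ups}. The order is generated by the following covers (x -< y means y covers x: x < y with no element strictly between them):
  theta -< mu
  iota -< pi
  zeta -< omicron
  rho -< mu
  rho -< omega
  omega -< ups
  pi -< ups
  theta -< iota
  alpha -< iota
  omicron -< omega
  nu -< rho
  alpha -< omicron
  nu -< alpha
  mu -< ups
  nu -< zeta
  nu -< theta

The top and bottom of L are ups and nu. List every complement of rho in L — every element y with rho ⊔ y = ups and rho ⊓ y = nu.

iota, pi

Need y with rho ∨ y = ups and rho ∧ y = nu.
Checking each element gives: iota, pi.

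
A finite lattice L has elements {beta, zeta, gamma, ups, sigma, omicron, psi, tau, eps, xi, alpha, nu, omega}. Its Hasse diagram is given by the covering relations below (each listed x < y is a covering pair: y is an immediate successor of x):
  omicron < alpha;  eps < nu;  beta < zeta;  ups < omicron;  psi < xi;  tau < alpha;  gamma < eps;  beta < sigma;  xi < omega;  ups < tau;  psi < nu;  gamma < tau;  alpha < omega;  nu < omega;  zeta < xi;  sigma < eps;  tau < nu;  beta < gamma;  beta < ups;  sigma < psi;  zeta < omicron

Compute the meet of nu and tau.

tau

Common lower bounds of {nu, tau}: beta, gamma, tau, ups.
The greatest among these is tau.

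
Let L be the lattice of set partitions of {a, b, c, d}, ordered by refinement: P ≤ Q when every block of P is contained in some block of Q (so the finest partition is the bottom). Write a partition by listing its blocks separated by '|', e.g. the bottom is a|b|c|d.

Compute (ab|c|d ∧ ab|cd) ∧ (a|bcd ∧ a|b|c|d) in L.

a|b|c|d

ab|c|d ∧ ab|cd = ab|c|d
a|bcd ∧ a|b|c|d = a|b|c|d
ab|c|d ∧ a|b|c|d = a|b|c|d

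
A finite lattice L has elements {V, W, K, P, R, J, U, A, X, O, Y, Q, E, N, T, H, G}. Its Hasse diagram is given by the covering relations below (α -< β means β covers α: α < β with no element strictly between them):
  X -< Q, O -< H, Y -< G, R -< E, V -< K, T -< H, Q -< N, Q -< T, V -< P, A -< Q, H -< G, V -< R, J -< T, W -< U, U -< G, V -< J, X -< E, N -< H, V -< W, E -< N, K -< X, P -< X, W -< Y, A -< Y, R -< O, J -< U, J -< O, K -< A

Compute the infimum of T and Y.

Common lower bounds of {T, Y}: A, K, V.
The greatest among these is A.

A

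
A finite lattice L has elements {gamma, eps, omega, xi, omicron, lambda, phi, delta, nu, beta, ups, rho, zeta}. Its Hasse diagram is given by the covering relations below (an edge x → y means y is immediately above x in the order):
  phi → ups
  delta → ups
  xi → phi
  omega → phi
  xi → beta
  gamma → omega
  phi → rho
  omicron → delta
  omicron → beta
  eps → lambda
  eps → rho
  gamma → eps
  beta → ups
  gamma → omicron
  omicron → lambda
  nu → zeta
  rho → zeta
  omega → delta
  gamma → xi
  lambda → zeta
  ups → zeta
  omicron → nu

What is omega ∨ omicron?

Common upper bounds of {omega, omicron}: delta, ups, zeta.
The least among these is delta.

delta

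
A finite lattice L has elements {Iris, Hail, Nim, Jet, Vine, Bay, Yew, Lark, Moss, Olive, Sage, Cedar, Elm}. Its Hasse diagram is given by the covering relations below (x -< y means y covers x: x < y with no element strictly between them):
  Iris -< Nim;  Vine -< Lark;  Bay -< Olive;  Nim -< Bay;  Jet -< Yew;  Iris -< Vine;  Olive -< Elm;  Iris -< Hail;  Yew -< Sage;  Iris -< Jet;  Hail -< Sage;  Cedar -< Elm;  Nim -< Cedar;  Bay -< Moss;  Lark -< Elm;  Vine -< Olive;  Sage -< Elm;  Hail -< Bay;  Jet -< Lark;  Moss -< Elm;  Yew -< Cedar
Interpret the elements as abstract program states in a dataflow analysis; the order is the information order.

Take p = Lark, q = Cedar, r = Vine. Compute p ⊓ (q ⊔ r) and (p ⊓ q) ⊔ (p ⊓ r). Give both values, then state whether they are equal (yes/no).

Lark; Lark; yes

q ⊔ r = Elm, so p ⊓ (q ⊔ r) = Lark ⊓ Elm = Lark.
p ⊓ q = Jet and p ⊓ r = Vine, so (p ⊓ q) ⊔ (p ⊓ r) = Jet ⊔ Vine = Lark.
Equal: yes.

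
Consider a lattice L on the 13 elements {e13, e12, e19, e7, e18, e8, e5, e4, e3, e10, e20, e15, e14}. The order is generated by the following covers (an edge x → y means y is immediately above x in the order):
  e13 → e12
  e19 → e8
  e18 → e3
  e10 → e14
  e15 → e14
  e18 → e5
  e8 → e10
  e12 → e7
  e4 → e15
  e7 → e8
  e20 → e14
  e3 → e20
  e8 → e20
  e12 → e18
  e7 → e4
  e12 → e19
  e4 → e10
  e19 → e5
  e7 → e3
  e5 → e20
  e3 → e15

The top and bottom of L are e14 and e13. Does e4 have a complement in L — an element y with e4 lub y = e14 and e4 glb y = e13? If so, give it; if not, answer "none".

For every candidate y, either e4 ∨ y ≠ e14 or e4 ∧ y ≠ e13; no complement exists.

none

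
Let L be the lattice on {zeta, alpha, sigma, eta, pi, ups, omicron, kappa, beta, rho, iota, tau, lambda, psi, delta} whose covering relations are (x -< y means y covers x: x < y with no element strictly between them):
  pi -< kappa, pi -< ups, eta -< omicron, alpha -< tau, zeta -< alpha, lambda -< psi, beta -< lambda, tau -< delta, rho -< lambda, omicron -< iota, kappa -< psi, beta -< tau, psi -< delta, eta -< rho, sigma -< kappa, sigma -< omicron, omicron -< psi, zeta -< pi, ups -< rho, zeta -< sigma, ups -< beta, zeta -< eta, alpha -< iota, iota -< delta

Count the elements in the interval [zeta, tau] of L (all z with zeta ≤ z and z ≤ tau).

6

The interval [zeta, tau] = {alpha, beta, pi, tau, ups, zeta}, which has 6 elements.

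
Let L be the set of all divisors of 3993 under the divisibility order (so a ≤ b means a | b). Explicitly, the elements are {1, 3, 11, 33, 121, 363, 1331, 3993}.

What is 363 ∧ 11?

11

In the divisibility order, the meet is the greatest common divisor: gcd(363, 11) = 11.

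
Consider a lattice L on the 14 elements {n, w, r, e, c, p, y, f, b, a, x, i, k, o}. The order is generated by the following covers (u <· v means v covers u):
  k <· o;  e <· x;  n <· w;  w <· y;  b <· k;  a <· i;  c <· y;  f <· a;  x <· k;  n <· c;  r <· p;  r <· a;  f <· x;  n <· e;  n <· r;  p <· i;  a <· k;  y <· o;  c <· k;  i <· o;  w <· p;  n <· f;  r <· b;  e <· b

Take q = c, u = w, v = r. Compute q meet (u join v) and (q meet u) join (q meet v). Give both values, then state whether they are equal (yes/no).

n; n; yes

u join v = p, so q meet (u join v) = c meet p = n.
q meet u = n and q meet v = n, so (q meet u) join (q meet v) = n join n = n.
Equal: yes.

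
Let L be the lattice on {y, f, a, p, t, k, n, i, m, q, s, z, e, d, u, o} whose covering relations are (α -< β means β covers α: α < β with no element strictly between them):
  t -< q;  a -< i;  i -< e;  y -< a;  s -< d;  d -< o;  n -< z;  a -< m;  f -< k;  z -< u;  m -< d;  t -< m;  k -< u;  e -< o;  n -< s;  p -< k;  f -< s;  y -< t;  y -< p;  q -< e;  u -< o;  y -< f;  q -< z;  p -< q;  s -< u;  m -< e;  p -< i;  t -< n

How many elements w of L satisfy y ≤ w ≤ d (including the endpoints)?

The interval [y, d] = {a, d, f, m, n, s, t, y}, which has 8 elements.

8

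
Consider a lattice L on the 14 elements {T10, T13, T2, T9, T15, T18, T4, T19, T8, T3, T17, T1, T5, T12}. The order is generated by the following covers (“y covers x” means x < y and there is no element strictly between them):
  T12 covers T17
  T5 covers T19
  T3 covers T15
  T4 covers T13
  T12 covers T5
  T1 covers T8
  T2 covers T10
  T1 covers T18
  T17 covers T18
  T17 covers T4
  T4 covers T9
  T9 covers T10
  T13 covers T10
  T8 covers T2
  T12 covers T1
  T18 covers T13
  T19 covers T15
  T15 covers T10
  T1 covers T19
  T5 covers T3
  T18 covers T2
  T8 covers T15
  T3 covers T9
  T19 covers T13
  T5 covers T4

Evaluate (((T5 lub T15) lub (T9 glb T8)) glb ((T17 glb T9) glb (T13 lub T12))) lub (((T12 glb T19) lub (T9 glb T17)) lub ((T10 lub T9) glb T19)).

T5

T5 ∨ T15 = T5
T9 ∧ T8 = T10
T5 ∨ T10 = T5
T17 ∧ T9 = T9
T13 ∨ T12 = T12
T9 ∧ T12 = T9
T5 ∧ T9 = T9
T12 ∧ T19 = T19
T9 ∧ T17 = T9
T19 ∨ T9 = T5
T10 ∨ T9 = T9
T9 ∧ T19 = T10
T5 ∨ T10 = T5
T9 ∨ T5 = T5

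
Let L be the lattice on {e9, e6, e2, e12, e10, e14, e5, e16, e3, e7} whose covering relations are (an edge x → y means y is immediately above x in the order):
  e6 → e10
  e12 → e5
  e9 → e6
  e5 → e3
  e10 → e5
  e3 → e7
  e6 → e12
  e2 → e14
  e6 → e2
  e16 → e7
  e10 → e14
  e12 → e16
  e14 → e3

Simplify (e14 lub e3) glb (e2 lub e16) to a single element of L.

e14 ∨ e3 = e3
e2 ∨ e16 = e7
e3 ∧ e7 = e3

e3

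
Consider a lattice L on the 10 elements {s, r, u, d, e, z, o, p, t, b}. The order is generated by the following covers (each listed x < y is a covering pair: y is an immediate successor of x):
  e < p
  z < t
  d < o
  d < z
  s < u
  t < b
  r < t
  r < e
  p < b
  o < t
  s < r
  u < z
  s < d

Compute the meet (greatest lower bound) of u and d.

Common lower bounds of {u, d}: s.
The greatest among these is s.

s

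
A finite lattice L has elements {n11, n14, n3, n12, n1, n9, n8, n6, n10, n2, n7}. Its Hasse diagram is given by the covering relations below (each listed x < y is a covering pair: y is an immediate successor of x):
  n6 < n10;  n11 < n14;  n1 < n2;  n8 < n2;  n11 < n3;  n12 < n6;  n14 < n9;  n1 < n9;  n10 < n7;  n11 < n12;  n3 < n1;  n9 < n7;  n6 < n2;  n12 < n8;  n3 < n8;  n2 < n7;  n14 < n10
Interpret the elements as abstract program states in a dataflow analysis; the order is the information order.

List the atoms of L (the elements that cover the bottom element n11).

n12, n14, n3

The atoms are exactly the elements that cover n11: n12, n14, n3.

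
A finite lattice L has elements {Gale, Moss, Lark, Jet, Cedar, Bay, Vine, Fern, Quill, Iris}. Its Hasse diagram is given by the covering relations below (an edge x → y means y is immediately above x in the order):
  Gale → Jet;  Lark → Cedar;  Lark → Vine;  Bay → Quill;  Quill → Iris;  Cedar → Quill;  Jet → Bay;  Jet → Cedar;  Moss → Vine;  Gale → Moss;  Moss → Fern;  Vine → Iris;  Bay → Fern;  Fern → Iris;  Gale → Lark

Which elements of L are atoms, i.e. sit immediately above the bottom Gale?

Jet, Lark, Moss

The atoms are exactly the elements that cover Gale: Jet, Lark, Moss.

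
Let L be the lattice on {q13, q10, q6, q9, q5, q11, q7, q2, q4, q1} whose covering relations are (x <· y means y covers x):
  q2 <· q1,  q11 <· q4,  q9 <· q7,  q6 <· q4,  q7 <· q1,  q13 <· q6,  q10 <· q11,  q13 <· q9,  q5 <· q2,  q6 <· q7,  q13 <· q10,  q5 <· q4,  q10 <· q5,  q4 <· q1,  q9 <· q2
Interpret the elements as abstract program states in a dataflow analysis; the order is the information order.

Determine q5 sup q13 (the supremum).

Common upper bounds of {q5, q13}: q1, q2, q4, q5.
The least among these is q5.

q5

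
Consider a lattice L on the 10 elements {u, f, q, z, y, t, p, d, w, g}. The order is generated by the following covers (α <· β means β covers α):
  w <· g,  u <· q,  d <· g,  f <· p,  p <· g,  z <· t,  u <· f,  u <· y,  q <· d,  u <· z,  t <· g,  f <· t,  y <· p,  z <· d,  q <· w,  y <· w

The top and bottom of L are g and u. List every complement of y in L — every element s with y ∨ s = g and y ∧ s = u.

Need s with y ∨ s = g and y ∧ s = u.
Checking each element gives: d, t, z.

d, t, z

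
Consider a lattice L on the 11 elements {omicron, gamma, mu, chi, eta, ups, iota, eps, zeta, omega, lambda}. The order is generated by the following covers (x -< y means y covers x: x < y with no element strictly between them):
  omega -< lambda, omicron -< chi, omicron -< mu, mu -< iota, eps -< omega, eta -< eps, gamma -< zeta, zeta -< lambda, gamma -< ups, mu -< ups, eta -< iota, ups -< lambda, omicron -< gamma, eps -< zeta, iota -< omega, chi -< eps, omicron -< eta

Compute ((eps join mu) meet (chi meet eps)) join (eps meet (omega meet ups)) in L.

eps ∨ mu = omega
chi ∧ eps = chi
omega ∧ chi = chi
omega ∧ ups = mu
eps ∧ mu = omicron
chi ∨ omicron = chi

chi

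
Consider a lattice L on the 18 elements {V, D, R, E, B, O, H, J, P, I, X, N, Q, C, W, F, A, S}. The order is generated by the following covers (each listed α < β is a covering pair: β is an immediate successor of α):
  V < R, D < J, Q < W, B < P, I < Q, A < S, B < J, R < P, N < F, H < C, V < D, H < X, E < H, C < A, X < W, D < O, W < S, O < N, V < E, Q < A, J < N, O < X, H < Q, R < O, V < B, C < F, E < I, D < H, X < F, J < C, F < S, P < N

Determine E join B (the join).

C

Common upper bounds of {E, B}: A, C, F, S.
The least among these is C.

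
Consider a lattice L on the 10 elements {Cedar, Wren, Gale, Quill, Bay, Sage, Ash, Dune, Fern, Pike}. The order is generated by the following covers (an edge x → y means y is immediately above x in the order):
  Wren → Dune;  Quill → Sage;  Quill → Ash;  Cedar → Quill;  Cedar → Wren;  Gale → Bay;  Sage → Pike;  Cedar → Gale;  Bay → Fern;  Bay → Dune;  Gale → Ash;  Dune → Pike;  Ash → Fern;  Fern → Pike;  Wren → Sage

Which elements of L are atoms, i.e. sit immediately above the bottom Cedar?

The atoms are exactly the elements that cover Cedar: Gale, Quill, Wren.

Gale, Quill, Wren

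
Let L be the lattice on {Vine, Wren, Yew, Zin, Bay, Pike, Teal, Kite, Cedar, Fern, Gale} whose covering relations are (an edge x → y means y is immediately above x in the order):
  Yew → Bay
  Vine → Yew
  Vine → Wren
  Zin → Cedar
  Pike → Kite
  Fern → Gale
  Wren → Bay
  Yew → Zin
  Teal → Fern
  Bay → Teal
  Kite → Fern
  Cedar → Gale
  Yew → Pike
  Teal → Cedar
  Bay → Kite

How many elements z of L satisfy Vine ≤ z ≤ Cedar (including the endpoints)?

7

The interval [Vine, Cedar] = {Bay, Cedar, Teal, Vine, Wren, Yew, Zin}, which has 7 elements.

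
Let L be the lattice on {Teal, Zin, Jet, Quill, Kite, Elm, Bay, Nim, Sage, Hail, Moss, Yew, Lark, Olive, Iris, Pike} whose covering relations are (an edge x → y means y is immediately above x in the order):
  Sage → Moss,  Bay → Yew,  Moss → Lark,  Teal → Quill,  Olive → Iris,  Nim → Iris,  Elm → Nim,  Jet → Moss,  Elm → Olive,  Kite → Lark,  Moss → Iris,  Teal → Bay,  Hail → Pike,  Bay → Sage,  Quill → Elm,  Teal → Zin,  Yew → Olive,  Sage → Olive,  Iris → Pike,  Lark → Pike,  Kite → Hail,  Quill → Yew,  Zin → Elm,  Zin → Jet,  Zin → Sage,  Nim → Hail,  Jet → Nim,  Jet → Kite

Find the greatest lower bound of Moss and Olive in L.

Sage

Common lower bounds of {Moss, Olive}: Bay, Sage, Teal, Zin.
The greatest among these is Sage.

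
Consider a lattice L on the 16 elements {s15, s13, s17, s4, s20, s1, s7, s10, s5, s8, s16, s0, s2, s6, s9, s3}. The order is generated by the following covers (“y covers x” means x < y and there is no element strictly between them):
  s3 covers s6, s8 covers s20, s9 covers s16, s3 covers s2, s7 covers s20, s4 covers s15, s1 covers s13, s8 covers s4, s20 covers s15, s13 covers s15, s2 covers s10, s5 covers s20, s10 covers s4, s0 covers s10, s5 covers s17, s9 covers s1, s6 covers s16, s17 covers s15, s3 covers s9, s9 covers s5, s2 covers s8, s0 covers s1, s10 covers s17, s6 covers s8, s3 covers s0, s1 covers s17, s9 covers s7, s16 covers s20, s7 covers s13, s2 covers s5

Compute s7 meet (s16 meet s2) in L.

s20

s16 ∧ s2 = s20
s7 ∧ s20 = s20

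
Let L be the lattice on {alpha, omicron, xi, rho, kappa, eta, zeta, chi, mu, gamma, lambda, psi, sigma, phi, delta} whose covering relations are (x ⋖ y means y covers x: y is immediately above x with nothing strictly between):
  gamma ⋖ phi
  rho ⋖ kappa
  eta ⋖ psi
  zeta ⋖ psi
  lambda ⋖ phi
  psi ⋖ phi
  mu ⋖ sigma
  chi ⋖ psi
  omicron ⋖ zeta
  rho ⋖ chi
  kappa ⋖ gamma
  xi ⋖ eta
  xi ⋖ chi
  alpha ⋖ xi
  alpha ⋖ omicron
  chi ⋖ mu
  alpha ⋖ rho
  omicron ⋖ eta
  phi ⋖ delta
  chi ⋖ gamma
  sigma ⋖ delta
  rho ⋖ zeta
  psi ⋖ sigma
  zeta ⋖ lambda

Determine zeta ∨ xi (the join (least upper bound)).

Common upper bounds of {zeta, xi}: delta, phi, psi, sigma.
The least among these is psi.

psi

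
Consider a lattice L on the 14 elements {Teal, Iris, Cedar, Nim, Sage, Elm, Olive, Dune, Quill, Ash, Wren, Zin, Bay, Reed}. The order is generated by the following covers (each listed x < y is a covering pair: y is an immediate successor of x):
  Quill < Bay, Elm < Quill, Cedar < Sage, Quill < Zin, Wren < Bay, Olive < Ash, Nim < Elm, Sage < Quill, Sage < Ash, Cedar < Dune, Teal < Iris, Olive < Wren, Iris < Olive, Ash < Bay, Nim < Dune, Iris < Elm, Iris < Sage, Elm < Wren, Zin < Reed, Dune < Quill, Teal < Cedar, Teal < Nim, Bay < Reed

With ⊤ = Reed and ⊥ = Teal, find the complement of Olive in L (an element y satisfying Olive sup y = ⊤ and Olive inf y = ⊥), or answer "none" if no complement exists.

For every candidate y, either Olive ∨ y ≠ Reed or Olive ∧ y ≠ Teal; no complement exists.

none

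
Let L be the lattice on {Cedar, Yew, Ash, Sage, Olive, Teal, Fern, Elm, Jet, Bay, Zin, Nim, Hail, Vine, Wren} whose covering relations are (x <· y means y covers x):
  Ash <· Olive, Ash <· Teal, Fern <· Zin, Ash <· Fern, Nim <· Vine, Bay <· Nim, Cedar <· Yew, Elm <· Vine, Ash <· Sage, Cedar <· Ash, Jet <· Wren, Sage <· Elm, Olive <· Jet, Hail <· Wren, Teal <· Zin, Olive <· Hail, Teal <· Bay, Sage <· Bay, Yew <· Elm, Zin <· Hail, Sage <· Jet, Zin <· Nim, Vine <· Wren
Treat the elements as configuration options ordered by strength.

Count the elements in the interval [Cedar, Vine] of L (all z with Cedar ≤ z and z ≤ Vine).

11

The interval [Cedar, Vine] = {Ash, Bay, Cedar, Elm, Fern, Nim, Sage, Teal, Vine, Yew, Zin}, which has 11 elements.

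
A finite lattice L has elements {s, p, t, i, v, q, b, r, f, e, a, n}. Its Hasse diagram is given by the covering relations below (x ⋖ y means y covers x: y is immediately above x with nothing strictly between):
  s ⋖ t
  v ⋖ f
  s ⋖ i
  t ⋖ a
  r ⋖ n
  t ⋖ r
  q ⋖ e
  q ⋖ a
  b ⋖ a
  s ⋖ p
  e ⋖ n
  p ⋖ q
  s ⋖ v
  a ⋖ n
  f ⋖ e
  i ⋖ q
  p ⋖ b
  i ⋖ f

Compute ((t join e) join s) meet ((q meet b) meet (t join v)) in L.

t ∨ e = n
n ∨ s = n
q ∧ b = p
t ∨ v = n
p ∧ n = p
n ∧ p = p

p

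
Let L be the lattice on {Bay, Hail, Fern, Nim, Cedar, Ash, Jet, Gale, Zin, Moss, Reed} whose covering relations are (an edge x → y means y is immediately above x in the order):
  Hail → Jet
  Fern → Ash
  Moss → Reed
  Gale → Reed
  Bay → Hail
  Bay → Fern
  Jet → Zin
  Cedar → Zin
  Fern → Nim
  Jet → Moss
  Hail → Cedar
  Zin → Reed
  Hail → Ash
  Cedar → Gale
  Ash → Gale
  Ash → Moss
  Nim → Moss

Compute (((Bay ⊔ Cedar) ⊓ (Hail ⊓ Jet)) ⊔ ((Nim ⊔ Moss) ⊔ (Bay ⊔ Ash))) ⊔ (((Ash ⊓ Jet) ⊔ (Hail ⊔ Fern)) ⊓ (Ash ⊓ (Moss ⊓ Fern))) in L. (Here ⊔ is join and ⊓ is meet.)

Moss

Bay ∨ Cedar = Cedar
Hail ∧ Jet = Hail
Cedar ∧ Hail = Hail
Nim ∨ Moss = Moss
Bay ∨ Ash = Ash
Moss ∨ Ash = Moss
Hail ∨ Moss = Moss
Ash ∧ Jet = Hail
Hail ∨ Fern = Ash
Hail ∨ Ash = Ash
Moss ∧ Fern = Fern
Ash ∧ Fern = Fern
Ash ∧ Fern = Fern
Moss ∨ Fern = Moss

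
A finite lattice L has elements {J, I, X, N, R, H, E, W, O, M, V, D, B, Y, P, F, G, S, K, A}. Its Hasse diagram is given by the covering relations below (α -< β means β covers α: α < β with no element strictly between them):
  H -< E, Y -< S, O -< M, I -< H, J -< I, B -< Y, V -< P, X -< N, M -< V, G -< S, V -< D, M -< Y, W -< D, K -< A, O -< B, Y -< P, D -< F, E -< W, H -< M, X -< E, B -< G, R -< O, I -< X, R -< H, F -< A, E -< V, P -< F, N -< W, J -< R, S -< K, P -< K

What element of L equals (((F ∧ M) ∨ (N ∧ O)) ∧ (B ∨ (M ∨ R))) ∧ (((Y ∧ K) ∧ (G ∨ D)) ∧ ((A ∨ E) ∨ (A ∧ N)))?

M

F ∧ M = M
N ∧ O = J
M ∨ J = M
M ∨ R = M
B ∨ M = Y
M ∧ Y = M
Y ∧ K = Y
G ∨ D = A
Y ∧ A = Y
A ∨ E = A
A ∧ N = N
A ∨ N = A
Y ∧ A = Y
M ∧ Y = M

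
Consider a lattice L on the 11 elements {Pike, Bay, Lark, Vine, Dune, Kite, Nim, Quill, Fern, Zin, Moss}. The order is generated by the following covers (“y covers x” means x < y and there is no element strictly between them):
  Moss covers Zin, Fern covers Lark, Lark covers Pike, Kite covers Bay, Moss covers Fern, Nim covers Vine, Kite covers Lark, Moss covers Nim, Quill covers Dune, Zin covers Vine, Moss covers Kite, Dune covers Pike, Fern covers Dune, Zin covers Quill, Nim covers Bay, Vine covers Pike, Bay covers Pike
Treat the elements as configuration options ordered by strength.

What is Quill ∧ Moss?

Quill

Common lower bounds of {Quill, Moss}: Dune, Pike, Quill.
The greatest among these is Quill.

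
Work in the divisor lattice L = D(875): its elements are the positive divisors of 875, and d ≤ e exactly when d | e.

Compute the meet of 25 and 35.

5

In the divisibility order, the meet is the greatest common divisor: gcd(25, 35) = 5.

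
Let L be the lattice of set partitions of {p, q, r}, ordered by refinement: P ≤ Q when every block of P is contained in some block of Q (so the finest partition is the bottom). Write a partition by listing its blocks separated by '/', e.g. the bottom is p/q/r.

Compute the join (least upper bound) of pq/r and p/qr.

The join of pq/r and p/qr merges any blocks that overlap across the partitions, giving pqr.

pqr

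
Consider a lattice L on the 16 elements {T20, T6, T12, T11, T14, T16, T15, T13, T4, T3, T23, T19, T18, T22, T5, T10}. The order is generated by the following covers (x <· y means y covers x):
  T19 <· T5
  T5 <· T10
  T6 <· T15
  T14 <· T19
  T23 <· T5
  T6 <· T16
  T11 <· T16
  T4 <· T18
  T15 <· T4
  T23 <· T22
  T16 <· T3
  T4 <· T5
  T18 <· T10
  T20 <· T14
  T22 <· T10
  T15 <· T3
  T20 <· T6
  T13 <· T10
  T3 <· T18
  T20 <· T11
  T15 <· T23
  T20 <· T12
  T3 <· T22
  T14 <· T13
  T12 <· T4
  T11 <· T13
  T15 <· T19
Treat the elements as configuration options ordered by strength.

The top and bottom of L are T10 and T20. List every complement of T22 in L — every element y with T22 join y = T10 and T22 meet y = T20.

Need y with T22 ∨ y = T10 and T22 ∧ y = T20.
Checking each element gives: T12, T14.

T12, T14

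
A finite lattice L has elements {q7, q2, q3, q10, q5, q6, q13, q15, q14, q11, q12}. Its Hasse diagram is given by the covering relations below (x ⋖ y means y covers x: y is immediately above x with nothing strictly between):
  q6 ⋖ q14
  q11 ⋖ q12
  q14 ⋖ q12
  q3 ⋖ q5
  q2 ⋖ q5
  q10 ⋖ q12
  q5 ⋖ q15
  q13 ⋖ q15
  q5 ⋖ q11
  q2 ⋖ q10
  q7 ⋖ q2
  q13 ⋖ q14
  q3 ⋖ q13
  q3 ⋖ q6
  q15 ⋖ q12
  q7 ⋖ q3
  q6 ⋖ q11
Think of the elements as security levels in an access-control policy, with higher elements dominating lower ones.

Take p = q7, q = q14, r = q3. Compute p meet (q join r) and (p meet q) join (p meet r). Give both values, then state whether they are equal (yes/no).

q7; q7; yes

q join r = q14, so p meet (q join r) = q7 meet q14 = q7.
p meet q = q7 and p meet r = q7, so (p meet q) join (p meet r) = q7 join q7 = q7.
Equal: yes.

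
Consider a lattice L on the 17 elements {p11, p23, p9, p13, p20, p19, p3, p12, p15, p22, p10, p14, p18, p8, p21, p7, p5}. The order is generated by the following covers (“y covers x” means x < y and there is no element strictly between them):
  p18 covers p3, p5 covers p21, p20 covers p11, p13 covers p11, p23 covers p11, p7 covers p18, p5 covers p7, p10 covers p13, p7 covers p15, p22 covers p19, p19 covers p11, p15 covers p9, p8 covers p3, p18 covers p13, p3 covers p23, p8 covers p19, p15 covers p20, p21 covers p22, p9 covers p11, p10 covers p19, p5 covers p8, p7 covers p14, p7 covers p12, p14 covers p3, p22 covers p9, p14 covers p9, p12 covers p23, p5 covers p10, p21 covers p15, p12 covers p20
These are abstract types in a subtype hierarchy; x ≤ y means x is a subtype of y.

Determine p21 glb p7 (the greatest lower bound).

Common lower bounds of {p21, p7}: p11, p15, p20, p9.
The greatest among these is p15.

p15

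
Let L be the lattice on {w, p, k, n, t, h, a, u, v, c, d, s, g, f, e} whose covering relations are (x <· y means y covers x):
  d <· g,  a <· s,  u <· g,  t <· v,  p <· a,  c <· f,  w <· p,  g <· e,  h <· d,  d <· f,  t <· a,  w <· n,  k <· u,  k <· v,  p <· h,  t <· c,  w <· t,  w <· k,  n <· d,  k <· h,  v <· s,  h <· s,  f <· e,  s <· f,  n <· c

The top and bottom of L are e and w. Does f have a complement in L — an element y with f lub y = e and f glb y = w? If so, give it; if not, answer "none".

For every candidate y, either f ∨ y ≠ e or f ∧ y ≠ w; no complement exists.

none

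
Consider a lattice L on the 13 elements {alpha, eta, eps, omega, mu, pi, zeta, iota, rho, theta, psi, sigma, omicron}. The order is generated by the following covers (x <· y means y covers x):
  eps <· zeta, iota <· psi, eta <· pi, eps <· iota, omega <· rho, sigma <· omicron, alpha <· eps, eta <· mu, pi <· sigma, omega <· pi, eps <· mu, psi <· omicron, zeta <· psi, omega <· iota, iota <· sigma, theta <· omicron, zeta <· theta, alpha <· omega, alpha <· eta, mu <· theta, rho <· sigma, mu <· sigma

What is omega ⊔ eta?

pi

Common upper bounds of {omega, eta}: omicron, pi, sigma.
The least among these is pi.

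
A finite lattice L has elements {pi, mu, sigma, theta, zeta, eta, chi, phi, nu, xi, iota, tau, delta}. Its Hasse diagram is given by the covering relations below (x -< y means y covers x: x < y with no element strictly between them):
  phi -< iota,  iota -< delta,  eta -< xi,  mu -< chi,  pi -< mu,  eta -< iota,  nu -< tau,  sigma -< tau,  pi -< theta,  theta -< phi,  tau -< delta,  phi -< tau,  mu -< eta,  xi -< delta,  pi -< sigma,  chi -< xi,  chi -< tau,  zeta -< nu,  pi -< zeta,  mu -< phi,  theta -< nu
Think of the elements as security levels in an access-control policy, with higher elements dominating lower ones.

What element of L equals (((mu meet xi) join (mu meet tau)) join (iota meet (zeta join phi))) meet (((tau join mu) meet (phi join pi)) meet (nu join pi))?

theta

mu ∧ xi = mu
mu ∧ tau = mu
mu ∨ mu = mu
zeta ∨ phi = tau
iota ∧ tau = phi
mu ∨ phi = phi
tau ∨ mu = tau
phi ∨ pi = phi
tau ∧ phi = phi
nu ∨ pi = nu
phi ∧ nu = theta
phi ∧ theta = theta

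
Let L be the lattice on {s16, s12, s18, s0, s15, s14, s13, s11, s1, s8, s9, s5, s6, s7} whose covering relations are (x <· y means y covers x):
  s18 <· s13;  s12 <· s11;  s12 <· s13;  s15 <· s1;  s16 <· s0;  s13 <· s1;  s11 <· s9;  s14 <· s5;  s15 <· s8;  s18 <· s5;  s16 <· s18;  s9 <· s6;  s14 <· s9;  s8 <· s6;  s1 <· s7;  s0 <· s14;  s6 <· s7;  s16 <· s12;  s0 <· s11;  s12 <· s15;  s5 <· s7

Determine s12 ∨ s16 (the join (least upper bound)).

Common upper bounds of {s12, s16}: s1, s11, s12, s13, s15, s6, s7, s8, s9.
The least among these is s12.

s12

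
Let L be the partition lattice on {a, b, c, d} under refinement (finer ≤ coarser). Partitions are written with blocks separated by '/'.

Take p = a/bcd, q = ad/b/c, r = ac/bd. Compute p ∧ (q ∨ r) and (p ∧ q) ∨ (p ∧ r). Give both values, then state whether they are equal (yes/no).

a/bcd; a/bd/c; no

q ∨ r = abcd, so p ∧ (q ∨ r) = a/bcd ∧ abcd = a/bcd.
p ∧ q = a/b/c/d and p ∧ r = a/bd/c, so (p ∧ q) ∨ (p ∧ r) = a/b/c/d ∨ a/bd/c = a/bd/c.
Equal: no.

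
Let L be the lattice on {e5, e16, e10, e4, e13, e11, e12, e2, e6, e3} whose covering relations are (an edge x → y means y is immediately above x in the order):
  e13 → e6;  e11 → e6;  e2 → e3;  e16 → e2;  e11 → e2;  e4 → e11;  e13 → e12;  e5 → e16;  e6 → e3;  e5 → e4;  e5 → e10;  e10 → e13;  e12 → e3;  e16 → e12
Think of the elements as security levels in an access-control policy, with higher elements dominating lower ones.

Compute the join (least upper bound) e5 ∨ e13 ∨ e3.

Common upper bounds of {e5, e13, e3}: e3.
The least among these is e3.

e3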